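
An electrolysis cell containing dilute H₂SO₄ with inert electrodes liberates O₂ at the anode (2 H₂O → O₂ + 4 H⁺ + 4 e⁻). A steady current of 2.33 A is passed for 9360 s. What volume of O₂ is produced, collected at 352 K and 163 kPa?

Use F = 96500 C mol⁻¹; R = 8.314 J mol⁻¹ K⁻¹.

Q = I·t = 2.330 A × 9360.0 s = 21810 C.
n(e⁻) = Q/F = 21810 / 96500 = 0.2260 mol.
4 electrons are transferred per O₂ molecule, so n(O₂) = 0.2260 / 4 = 0.05650 mol.
V = nRT/P = (0.05650 × 8.314 × 352) / (163 × 10³ Pa) = 0.00101 m³ = 1.01 L.

1.01 L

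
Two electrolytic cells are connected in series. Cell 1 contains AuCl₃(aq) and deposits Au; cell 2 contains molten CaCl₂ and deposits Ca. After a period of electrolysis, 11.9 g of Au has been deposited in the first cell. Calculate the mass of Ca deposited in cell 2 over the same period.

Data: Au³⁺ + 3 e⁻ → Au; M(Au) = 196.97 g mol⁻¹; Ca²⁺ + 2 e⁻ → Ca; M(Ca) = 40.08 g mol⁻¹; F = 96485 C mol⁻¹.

3.63 g

n(Au) = 11.9 / 196.97 = 0.06042 mol.
Since Au³⁺ + 3 e⁻ → Au, n(e⁻) passed = 3 × 0.06042 = 0.1812 mol.
Cells in series carry the same charge, so the same 0.1812 mol of electrons passes through cell 2.
Ca²⁺ + 2 e⁻ → Ca, so n(Ca) = 0.1812 / 2 = 0.09062 mol.
m(Ca) = 0.09062 × 40.08 = 3.63 g.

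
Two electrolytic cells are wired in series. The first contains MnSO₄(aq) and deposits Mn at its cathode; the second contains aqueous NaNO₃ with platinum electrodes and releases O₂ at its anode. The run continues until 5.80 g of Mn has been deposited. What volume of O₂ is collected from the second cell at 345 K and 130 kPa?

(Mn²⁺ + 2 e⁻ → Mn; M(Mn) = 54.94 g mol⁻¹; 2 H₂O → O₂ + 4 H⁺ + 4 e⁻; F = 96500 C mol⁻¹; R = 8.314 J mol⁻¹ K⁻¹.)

1.16 L

n(Mn) = 5.80 / 54.94 = 0.1056 mol, so n(e⁻) = 2 × 0.1056 = 0.2111 mol.
The cells are in series, so the same 0.2111 mol of electrons passes through the second cell.
2 H₂O → O₂ + 4 H⁺ + 4 e⁻ — 4 mol e⁻ per mol O₂, so n(O₂) = 0.2111/4 = 0.05278 mol.
V = nRT/P = (0.05278 × 8.314 × 345) / (130 × 10³) = 0.00116 m³ = 1.16 L.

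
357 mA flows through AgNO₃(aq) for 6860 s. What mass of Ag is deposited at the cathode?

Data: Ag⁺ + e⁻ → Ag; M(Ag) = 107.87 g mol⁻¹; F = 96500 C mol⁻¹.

2.74 g

Q = I·t = 0.3570 A × 6860.0 s = 2449 C.
n(e⁻) = Q/F = 2449 / 96500 = 0.02538 mol.
Ag⁺ + e⁻ → Ag, so n(Ag) = n(e⁻)/1 = 0.02538 mol.
m = n·M = 0.02538 × 107.87 = 2.74 g.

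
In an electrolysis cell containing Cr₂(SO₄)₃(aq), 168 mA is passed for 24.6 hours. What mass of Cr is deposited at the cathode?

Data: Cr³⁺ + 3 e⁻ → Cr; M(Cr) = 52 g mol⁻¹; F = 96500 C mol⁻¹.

Q = I·t = 0.1680 A × 88560 s = 14880 C.
n(e⁻) = Q/F = 14880 / 96500 = 0.1542 mol.
Cr³⁺ + 3 e⁻ → Cr, so n(Cr) = n(e⁻)/3 = 0.05139 mol.
m = n·M = 0.05139 × 52 = 2.67 g.

2.67 g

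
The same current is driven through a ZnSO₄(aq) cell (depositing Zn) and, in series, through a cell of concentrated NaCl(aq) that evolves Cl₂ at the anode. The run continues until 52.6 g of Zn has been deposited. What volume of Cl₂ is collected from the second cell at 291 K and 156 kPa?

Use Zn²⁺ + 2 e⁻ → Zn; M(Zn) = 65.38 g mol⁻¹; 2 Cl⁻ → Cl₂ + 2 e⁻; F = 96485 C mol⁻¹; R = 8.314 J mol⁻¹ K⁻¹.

n(Zn) = 52.6 / 65.38 = 0.8045 mol, so n(e⁻) = 2 × 0.8045 = 1.609 mol.
The cells are in series, so the same 1.609 mol of electrons passes through the second cell.
2 Cl⁻ → Cl₂ + 2 e⁻ — 2 mol e⁻ per mol Cl₂, so n(Cl₂) = 1.609/2 = 0.8045 mol.
V = nRT/P = (0.8045 × 8.314 × 291) / (156 × 10³) = 0.0125 m³ = 12.5 L.

12.5 L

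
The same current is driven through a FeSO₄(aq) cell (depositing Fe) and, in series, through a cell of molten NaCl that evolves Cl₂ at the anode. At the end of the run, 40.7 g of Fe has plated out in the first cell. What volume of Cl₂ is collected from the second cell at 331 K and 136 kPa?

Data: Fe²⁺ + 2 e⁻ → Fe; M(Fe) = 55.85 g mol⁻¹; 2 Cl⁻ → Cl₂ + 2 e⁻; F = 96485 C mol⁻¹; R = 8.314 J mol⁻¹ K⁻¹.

14.7 L

n(Fe) = 40.7 / 55.85 = 0.7287 mol, so n(e⁻) = 2 × 0.7287 = 1.457 mol.
The cells are in series, so the same 1.457 mol of electrons passes through the second cell.
2 Cl⁻ → Cl₂ + 2 e⁻ — 2 mol e⁻ per mol Cl₂, so n(Cl₂) = 1.457/2 = 0.7287 mol.
V = nRT/P = (0.7287 × 8.314 × 331) / (136 × 10³) = 0.0147 m³ = 14.7 L.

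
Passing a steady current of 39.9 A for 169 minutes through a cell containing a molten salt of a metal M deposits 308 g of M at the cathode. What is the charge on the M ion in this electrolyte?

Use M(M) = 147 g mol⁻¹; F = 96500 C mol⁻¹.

+2

Q = I·t = 39.90 A × 10140 s = 404600 C, so n(e⁻) = 404600/96500 = 4.193 mol.
n(M) deposited = 308 / 147 = 2.095 mol.
Electrons per atom = n(e⁻)/n(M) = 4.193 / 2.095 = 2.00 ≈ 2, so the ion is M²⁺.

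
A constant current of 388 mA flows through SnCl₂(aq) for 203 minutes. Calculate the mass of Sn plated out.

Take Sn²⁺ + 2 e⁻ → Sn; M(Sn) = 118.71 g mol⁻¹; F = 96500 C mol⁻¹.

Q = I·t = 0.3880 A × 12180 s = 4726 C.
n(e⁻) = Q/F = 4726 / 96500 = 0.04897 mol.
Sn²⁺ + 2 e⁻ → Sn, so n(Sn) = n(e⁻)/2 = 0.02449 mol.
m = n·M = 0.02449 × 118.71 = 2.91 g.

2.91 g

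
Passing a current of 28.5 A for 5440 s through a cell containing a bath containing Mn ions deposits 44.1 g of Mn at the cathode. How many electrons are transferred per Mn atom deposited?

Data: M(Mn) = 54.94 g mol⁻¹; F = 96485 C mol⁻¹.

2

Q = I·t = 28.50 A × 5440.0 s = 155000 C, so n(e⁻) = 155000/96485 = 1.607 mol.
n(Mn) deposited = 44.1 / 54.94 = 0.8027 mol.
Electrons per atom = n(e⁻)/n(Mn) = 1.607 / 0.8027 = 2.00 ≈ 2, so the ion is Mn²⁺.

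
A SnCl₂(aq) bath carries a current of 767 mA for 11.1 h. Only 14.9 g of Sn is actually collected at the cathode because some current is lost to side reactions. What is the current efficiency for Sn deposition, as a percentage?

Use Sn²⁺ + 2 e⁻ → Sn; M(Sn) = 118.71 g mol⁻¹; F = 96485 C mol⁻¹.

79.0 %

Q = I·t = 0.7670 × 39960 = 30650 C; n(e⁻) = 30650/96485 = 0.3177 mol.
Theoretical n(Sn) = n(e⁻)/2 = 0.1588 mol, i.e. m_theo = 0.1588 × 118.71 = 18.85 g.
Efficiency = m_actual / m_theo = 14.9 / 18.85 = 79.0 %.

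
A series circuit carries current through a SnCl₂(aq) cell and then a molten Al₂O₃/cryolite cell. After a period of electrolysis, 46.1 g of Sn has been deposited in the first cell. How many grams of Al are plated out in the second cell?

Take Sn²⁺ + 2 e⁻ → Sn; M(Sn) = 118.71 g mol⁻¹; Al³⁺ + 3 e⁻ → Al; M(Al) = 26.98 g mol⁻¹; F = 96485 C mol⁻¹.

n(Sn) = 46.1 / 118.71 = 0.3883 mol.
Since Sn²⁺ + 2 e⁻ → Sn, n(e⁻) passed = 2 × 0.3883 = 0.7767 mol.
Cells in series carry the same charge, so the same 0.7767 mol of electrons passes through cell 2.
Al³⁺ + 3 e⁻ → Al, so n(Al) = 0.7767 / 3 = 0.2589 mol.
m(Al) = 0.2589 × 26.98 = 6.98 g.

6.98 g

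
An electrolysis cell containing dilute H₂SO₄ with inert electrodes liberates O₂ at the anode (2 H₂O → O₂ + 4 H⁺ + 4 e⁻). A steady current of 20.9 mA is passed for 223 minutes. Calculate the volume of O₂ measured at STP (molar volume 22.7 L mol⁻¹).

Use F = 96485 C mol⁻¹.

0.0164 L

Q = I·t = 0.02090 A × 13380 s = 279.6 C.
n(e⁻) = Q/F = 279.6 / 96485 = 0.002898 mol.
4 electrons are transferred per O₂ molecule, so n(O₂) = 0.002898 / 4 = 0.0007246 mol.
V = n × V_m = 0.0007246 × 22.7 = 0.0164 L.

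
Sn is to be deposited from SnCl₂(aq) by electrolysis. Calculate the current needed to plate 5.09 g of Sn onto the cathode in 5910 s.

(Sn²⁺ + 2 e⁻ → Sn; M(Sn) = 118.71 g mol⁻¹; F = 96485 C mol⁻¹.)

1.40 A

n(Sn) = 5.09 / 118.71 = 0.04288 mol.
n(e⁻) = 2 × 0.04288 = 0.08576 mol.
Q = n(e⁻)·F = 0.08576 × 96485 = 8274 C.
I = Q/t = 8274 / 5910.0 s = 1.40 A.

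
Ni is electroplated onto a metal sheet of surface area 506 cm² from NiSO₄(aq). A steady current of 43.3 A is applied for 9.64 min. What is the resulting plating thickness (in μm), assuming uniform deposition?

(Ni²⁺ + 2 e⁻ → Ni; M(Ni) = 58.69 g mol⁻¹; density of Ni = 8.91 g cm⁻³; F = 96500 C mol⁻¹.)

16.9 μm

Q = I·t = 43.30 × 578.40 = 25040 C; n(e⁻) = 0.2595 mol.
n(Ni) = n(e⁻)/2 = 0.1298 mol, so m = 0.1298 × 58.69 = 7.616 g.
Volume = m/ρ = 7.616 / 8.91 = 0.8548 cm³.
Thickness = V/A = 0.8548 / 506 = 0.00169 cm = 16.9 μm.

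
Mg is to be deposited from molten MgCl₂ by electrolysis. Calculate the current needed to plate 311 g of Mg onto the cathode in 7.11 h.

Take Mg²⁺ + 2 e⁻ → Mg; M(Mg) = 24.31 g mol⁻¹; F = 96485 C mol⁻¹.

96.4 A

n(Mg) = 311 / 24.31 = 12.79 mol.
n(e⁻) = 2 × 12.79 = 25.59 mol.
Q = n(e⁻)·F = 25.59 × 96485 = 2469000 C.
I = Q/t = 2469000 / 25596 s = 96.4 A.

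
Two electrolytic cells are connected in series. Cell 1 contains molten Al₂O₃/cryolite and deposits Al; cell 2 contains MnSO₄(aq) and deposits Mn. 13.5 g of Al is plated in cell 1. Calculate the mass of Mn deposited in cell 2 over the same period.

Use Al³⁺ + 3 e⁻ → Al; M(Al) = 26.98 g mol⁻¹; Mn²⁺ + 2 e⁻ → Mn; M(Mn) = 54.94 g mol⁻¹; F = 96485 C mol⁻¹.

41.2 g

n(Al) = 13.5 / 26.98 = 0.5004 mol.
Since Al³⁺ + 3 e⁻ → Al, n(e⁻) passed = 3 × 0.5004 = 1.501 mol.
Cells in series carry the same charge, so the same 1.501 mol of electrons passes through cell 2.
Mn²⁺ + 2 e⁻ → Mn, so n(Mn) = 1.501 / 2 = 0.7506 mol.
m(Mn) = 0.7506 × 54.94 = 41.2 g.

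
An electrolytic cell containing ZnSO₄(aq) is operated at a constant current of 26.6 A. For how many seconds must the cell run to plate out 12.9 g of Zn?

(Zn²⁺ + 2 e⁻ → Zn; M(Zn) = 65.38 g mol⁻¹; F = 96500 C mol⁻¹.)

n(Zn) = m/M = 12.9 / 65.38 = 0.1973 mol.
Each Zn atom requires 2 electrons, so n(e⁻) = 2 × 0.1973 = 0.3946 mol.
Q = n(e⁻)·F = 0.3946 × 96500 = 38080 C.
t = Q/I = 38080 / 26.60 A = 1432 s.

1430 s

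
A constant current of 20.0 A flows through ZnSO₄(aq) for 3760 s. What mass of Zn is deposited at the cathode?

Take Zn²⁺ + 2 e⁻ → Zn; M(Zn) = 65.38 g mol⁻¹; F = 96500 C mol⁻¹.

Q = I·t = 20.00 A × 3760.0 s = 75200 C.
n(e⁻) = Q/F = 75200 / 96500 = 0.7793 mol.
Zn²⁺ + 2 e⁻ → Zn, so n(Zn) = n(e⁻)/2 = 0.3896 mol.
m = n·M = 0.3896 × 65.38 = 25.5 g.

25.5 g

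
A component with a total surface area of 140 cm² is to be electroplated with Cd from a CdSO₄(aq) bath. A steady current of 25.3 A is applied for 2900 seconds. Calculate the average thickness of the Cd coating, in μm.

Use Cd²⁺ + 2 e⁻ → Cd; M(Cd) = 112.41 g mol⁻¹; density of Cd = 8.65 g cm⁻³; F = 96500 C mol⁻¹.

353 μm

Q = I·t = 25.30 × 2900.0 = 73370 C; n(e⁻) = 0.7603 mol.
n(Cd) = n(e⁻)/2 = 0.3802 mol, so m = 0.3802 × 112.41 = 42.73 g.
Volume = m/ρ = 42.73 / 8.65 = 4.940 cm³.
Thickness = V/A = 4.940 / 140 = 0.0353 cm = 353 μm.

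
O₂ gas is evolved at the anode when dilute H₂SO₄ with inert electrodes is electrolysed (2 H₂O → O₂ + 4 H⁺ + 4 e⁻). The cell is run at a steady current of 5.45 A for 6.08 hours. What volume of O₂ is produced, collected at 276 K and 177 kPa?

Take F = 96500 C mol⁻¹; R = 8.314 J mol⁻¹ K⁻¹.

4.01 L

Q = I·t = 5.450 A × 21888 s = 119300 C.
n(e⁻) = Q/F = 119300 / 96500 = 1.236 mol.
4 electrons are transferred per O₂ molecule, so n(O₂) = 1.236 / 4 = 0.3090 mol.
V = nRT/P = (0.3090 × 8.314 × 276) / (177 × 10³ Pa) = 0.00401 m³ = 4.01 L.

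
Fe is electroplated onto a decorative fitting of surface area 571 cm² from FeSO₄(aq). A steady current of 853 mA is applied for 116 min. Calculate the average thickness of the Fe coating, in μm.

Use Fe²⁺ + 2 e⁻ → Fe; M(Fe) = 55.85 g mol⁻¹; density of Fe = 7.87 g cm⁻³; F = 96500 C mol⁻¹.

3.82 μm

Q = I·t = 0.8530 × 6960.0 = 5937 C; n(e⁻) = 0.06152 mol.
n(Fe) = n(e⁻)/2 = 0.03076 mol, so m = 0.03076 × 55.85 = 1.718 g.
Volume = m/ρ = 1.718 / 7.87 = 0.2183 cm³.
Thickness = V/A = 0.2183 / 571 = 3.82 × 10⁻⁴ cm = 3.82 μm.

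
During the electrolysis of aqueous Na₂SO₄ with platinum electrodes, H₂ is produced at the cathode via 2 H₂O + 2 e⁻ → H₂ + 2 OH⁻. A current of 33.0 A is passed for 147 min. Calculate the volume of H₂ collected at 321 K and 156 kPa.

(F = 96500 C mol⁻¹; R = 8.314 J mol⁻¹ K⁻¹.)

25.8 L

Q = I·t = 33.00 A × 8820.0 s = 291100 C.
n(e⁻) = Q/F = 291100 / 96500 = 3.016 mol.
2 electrons are transferred per H₂ molecule, so n(H₂) = 3.016 / 2 = 1.508 mol.
V = nRT/P = (1.508 × 8.314 × 321) / (156 × 10³ Pa) = 0.0258 m³ = 25.8 L.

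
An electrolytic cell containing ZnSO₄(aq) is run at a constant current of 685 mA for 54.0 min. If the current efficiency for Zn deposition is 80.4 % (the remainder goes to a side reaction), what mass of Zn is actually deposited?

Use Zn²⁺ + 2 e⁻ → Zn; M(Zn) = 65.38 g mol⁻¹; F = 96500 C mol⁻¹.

0.604 g

Q = I·t = 0.6850 × 3240.0 = 2219 C.
n(e⁻) = 2219/96500 = 0.02300 mol; theoretically n(Zn) = 0.02300/2 = 0.01150 mol, m_theo = 0.7518 g.
At 80.4 % efficiency, m_actual = 0.804 × 0.7518 = 0.604 g.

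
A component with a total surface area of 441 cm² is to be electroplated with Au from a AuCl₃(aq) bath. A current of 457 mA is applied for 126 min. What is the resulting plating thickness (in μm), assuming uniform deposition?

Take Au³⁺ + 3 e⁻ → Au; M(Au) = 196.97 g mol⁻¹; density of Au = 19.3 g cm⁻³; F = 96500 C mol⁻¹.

Q = I·t = 0.4570 × 7560.0 = 3455 C; n(e⁻) = 0.03580 mol.
n(Au) = n(e⁻)/3 = 0.01193 mol, so m = 0.01193 × 196.97 = 2.351 g.
Volume = m/ρ = 2.351 / 19.3 = 0.1218 cm³.
Thickness = V/A = 0.1218 / 441 = 2.76 × 10⁻⁴ cm = 2.76 μm.

2.76 μm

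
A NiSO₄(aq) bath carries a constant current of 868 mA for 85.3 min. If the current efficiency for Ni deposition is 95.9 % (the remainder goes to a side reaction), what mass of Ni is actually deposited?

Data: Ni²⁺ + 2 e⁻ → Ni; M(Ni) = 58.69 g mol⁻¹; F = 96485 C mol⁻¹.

1.30 g

Q = I·t = 0.8680 × 5118.0 = 4442 C.
n(e⁻) = 4442/96485 = 0.04604 mol; theoretically n(Ni) = 0.04604/2 = 0.02302 mol, m_theo = 1.351 g.
At 95.9 % efficiency, m_actual = 0.959 × 1.351 = 1.30 g.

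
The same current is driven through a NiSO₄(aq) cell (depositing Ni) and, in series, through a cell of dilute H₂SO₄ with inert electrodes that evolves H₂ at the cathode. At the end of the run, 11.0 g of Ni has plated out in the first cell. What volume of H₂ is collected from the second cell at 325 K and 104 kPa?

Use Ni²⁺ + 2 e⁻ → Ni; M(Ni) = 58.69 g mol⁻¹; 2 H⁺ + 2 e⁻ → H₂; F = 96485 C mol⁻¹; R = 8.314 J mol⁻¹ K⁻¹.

n(Ni) = 11.0 / 58.69 = 0.1874 mol, so n(e⁻) = 2 × 0.1874 = 0.3749 mol.
The cells are in series, so the same 0.3749 mol of electrons passes through the second cell.
2 H⁺ + 2 e⁻ → H₂ — 2 mol e⁻ per mol H₂, so n(H₂) = 0.3749/2 = 0.1874 mol.
V = nRT/P = (0.1874 × 8.314 × 325) / (104 × 10³) = 0.00487 m³ = 4.87 L.

4.87 L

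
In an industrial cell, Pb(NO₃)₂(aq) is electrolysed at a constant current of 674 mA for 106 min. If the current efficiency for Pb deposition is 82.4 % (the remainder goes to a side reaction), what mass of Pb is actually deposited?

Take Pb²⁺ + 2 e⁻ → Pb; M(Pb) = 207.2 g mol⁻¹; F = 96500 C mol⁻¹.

Q = I·t = 0.6740 × 6360.0 = 4287 C.
n(e⁻) = 4287/96500 = 0.04442 mol; theoretically n(Pb) = 0.04442/2 = 0.02221 mol, m_theo = 4.602 g.
At 82.4 % efficiency, m_actual = 0.824 × 4.602 = 3.79 g.

3.79 g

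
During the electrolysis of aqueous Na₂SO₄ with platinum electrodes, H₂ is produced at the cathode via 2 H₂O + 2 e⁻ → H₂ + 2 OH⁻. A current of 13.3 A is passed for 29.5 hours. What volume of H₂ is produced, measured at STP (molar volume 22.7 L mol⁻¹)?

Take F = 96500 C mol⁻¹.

Q = I·t = 13.30 A × 106200 s = 1412000 C.
n(e⁻) = Q/F = 1412000 / 96500 = 14.64 mol.
2 electrons are transferred per H₂ molecule, so n(H₂) = 14.64 / 2 = 7.318 mol.
V = n × V_m = 7.318 × 22.7 = 166 L.

166 L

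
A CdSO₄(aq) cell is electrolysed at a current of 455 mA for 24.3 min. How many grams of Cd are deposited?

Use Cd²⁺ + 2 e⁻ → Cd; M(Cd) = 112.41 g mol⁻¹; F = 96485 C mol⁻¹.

Q = I·t = 0.4550 A × 1458.0 s = 663.4 C.
n(e⁻) = Q/F = 663.4 / 96485 = 0.006876 mol.
Cd²⁺ + 2 e⁻ → Cd, so n(Cd) = n(e⁻)/2 = 0.003438 mol.
m = n·M = 0.003438 × 112.41 = 0.386 g.

0.386 g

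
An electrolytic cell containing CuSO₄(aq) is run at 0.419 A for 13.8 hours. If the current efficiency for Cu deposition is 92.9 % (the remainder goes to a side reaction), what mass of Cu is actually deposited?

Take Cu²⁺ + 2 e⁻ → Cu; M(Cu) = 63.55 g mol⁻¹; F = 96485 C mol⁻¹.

Q = I·t = 0.4190 × 49680 = 20820 C.
n(e⁻) = 20820/96485 = 0.2157 mol; theoretically n(Cu) = 0.2157/2 = 0.1079 mol, m_theo = 6.855 g.
At 92.9 % efficiency, m_actual = 0.929 × 6.855 = 6.37 g.

6.37 g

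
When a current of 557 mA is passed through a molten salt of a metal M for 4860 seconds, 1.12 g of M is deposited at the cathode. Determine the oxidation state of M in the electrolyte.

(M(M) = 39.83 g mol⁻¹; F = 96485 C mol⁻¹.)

+1

Q = I·t = 0.5570 A × 4860.0 s = 2707 C, so n(e⁻) = 2707/96485 = 0.02806 mol.
n(M) deposited = 1.12 / 39.83 = 0.02812 mol.
Electrons per atom = n(e⁻)/n(M) = 0.02806 / 0.02812 = 0.998 ≈ 1, so the ion is M⁺.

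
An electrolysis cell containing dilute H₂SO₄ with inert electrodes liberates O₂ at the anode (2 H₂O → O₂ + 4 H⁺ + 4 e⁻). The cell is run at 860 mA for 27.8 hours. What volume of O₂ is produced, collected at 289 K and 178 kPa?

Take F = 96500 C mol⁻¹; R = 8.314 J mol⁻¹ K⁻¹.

3.01 L

Q = I·t = 0.8600 A × 100080 s = 86070 C.
n(e⁻) = Q/F = 86070 / 96500 = 0.8919 mol.
4 electrons are transferred per O₂ molecule, so n(O₂) = 0.8919 / 4 = 0.2230 mol.
V = nRT/P = (0.2230 × 8.314 × 289) / (178 × 10³ Pa) = 0.00301 m³ = 3.01 L.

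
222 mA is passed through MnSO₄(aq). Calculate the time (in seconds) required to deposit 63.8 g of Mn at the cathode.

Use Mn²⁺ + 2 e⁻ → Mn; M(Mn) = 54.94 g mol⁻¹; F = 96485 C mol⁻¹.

n(Mn) = m/M = 63.8 / 54.94 = 1.161 mol.
Each Mn atom requires 2 electrons, so n(e⁻) = 2 × 1.161 = 2.323 mol.
Q = n(e⁻)·F = 2.323 × 96485 = 224100 C.
t = Q/I = 224100 / 0.2220 A = 1009000 s.

1.01 × 10⁶ s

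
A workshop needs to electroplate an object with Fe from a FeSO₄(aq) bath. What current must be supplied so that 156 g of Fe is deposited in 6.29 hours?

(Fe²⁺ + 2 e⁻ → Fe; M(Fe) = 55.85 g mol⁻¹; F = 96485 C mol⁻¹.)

23.8 A

n(Fe) = 156 / 55.85 = 2.793 mol.
n(e⁻) = 2 × 2.793 = 5.586 mol.
Q = n(e⁻)·F = 5.586 × 96485 = 539000 C.
I = Q/t = 539000 / 22644 s = 23.8 A.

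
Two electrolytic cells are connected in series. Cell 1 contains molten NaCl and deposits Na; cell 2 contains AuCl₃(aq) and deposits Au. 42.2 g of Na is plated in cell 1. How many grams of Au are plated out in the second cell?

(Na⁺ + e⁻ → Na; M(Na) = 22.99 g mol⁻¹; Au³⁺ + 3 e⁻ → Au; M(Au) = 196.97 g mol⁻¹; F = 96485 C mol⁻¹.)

121 g

n(Na) = 42.2 / 22.99 = 1.836 mol.
Since Na⁺ + e⁻ → Na, n(e⁻) passed = 1 × 1.836 = 1.836 mol.
Cells in series carry the same charge, so the same 1.836 mol of electrons passes through cell 2.
Au³⁺ + 3 e⁻ → Au, so n(Au) = 1.836 / 3 = 0.6119 mol.
m(Au) = 0.6119 × 196.97 = 121 g.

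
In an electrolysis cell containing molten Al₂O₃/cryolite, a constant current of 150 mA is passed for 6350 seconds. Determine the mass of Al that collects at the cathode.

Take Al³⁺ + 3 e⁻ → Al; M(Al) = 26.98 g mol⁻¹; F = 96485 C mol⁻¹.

Q = I·t = 0.1500 A × 6350.0 s = 952.5 C.
n(e⁻) = Q/F = 952.5 / 96485 = 0.009872 mol.
Al³⁺ + 3 e⁻ → Al, so n(Al) = n(e⁻)/3 = 0.003291 mol.
m = n·M = 0.003291 × 26.98 = 0.0888 g.

0.0888 g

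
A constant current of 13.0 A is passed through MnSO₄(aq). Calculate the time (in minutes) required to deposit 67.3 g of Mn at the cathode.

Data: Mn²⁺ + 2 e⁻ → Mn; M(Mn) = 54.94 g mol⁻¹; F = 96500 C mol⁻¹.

n(Mn) = m/M = 67.3 / 54.94 = 1.225 mol.
Each Mn atom requires 2 electrons, so n(e⁻) = 2 × 1.225 = 2.450 mol.
Q = n(e⁻)·F = 2.450 × 96500 = 236400 C.
t = Q/I = 236400 / 13.00 A = 18190 s = 303 min.

303 min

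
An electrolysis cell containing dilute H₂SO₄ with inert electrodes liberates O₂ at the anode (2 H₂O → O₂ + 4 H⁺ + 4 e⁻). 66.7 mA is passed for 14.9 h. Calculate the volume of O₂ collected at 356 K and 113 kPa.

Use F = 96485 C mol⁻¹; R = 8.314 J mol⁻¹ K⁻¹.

0.243 L

Q = I·t = 0.06670 A × 53640 s = 3578 C.
n(e⁻) = Q/F = 3578 / 96485 = 0.03708 mol.
4 electrons are transferred per O₂ molecule, so n(O₂) = 0.03708 / 4 = 0.009270 mol.
V = nRT/P = (0.009270 × 8.314 × 356) / (113 × 10³ Pa) = 2.43 × 10⁻⁴ m³ = 0.243 L.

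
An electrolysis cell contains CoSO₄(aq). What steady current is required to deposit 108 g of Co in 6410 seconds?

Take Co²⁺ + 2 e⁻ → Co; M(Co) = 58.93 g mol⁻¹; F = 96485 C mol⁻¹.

55.2 A

n(Co) = 108 / 58.93 = 1.833 mol.
n(e⁻) = 2 × 1.833 = 3.665 mol.
Q = n(e⁻)·F = 3.665 × 96485 = 353700 C.
I = Q/t = 353700 / 6410.0 s = 55.2 A.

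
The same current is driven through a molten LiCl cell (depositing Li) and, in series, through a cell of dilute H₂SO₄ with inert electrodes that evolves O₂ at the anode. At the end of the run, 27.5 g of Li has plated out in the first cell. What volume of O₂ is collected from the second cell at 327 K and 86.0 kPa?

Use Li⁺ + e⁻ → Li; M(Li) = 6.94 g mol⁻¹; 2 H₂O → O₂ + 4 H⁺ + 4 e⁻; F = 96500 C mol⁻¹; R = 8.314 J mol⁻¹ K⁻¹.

n(Li) = 27.5 / 6.94 = 3.963 mol, so n(e⁻) = 1 × 3.963 = 3.963 mol.
The cells are in series, so the same 3.963 mol of electrons passes through the second cell.
2 H₂O → O₂ + 4 H⁺ + 4 e⁻ — 4 mol e⁻ per mol O₂, so n(O₂) = 3.963/4 = 0.9906 mol.
V = nRT/P = (0.9906 × 8.314 × 327) / (86.0 × 10³) = 0.0313 m³ = 31.3 L.

31.3 L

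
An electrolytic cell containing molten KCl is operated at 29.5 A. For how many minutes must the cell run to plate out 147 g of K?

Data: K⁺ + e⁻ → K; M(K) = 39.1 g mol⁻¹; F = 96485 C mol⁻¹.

n(K) = m/M = 147 / 39.1 = 3.760 mol.
Each K atom requires 1 electron, so n(e⁻) = 1 × 3.760 = 3.760 mol.
Q = n(e⁻)·F = 3.760 × 96485 = 362700 C.
t = Q/I = 362700 / 29.50 A = 12300 s = 205 min.

205 min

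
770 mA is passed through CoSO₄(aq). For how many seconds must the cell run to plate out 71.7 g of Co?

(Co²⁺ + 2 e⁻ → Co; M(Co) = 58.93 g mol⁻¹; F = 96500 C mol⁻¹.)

n(Co) = m/M = 71.7 / 58.93 = 1.217 mol.
Each Co atom requires 2 electrons, so n(e⁻) = 2 × 1.217 = 2.433 mol.
Q = n(e⁻)·F = 2.433 × 96500 = 234800 C.
t = Q/I = 234800 / 0.7700 A = 305000 s.

3.05 × 10⁵ s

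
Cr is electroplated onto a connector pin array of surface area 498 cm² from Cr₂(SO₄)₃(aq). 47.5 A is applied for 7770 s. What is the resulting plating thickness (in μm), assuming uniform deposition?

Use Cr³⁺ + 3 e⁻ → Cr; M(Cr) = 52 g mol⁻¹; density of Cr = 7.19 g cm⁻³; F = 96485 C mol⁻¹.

Q = I·t = 47.50 × 7770.0 = 369100 C; n(e⁻) = 3.825 mol.
n(Cr) = n(e⁻)/3 = 1.275 mol, so m = 1.275 × 52 = 66.30 g.
Volume = m/ρ = 66.30 / 7.19 = 9.222 cm³.
Thickness = V/A = 9.222 / 498 = 0.0185 cm = 185 μm.

185 μm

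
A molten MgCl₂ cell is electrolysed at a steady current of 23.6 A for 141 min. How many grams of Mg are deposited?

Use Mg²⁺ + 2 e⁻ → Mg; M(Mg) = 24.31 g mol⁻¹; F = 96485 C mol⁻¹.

Q = I·t = 23.60 A × 8460.0 s = 199700 C.
n(e⁻) = Q/F = 199700 / 96485 = 2.069 mol.
Mg²⁺ + 2 e⁻ → Mg, so n(Mg) = n(e⁻)/2 = 1.035 mol.
m = n·M = 1.035 × 24.31 = 25.2 g.

25.2 g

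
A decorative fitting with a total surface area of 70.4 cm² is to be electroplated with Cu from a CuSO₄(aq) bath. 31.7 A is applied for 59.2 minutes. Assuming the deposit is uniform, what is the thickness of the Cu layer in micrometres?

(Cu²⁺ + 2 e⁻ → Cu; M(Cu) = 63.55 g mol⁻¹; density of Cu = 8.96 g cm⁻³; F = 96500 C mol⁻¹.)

Q = I·t = 31.70 × 3552.0 = 112600 C; n(e⁻) = 1.167 mol.
n(Cu) = n(e⁻)/2 = 0.5834 mol, so m = 0.5834 × 63.55 = 37.08 g.
Volume = m/ρ = 37.08 / 8.96 = 4.138 cm³.
Thickness = V/A = 4.138 / 70.4 = 0.0588 cm = 588 μm.

588 μm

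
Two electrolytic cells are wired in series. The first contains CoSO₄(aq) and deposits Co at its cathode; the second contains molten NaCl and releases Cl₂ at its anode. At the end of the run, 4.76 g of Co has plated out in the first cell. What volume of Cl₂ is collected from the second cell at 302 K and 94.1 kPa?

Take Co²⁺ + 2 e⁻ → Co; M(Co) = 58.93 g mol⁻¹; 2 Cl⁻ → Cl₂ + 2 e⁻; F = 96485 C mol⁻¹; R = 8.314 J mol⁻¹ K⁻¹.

n(Co) = 4.76 / 58.93 = 0.08077 mol, so n(e⁻) = 2 × 0.08077 = 0.1615 mol.
The cells are in series, so the same 0.1615 mol of electrons passes through the second cell.
2 Cl⁻ → Cl₂ + 2 e⁻ — 2 mol e⁻ per mol Cl₂, so n(Cl₂) = 0.1615/2 = 0.08077 mol.
V = nRT/P = (0.08077 × 8.314 × 302) / (94.1 × 10³) = 0.00216 m³ = 2.16 L.

2.16 L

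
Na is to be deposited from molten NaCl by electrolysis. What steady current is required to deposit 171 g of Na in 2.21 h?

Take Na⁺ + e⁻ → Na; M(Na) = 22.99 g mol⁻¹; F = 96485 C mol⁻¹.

n(Na) = 171 / 22.99 = 7.438 mol.
n(e⁻) = 1 × 7.438 = 7.438 mol.
Q = n(e⁻)·F = 7.438 × 96485 = 717700 C.
I = Q/t = 717700 / 7956.0 s = 90.2 A.

90.2 A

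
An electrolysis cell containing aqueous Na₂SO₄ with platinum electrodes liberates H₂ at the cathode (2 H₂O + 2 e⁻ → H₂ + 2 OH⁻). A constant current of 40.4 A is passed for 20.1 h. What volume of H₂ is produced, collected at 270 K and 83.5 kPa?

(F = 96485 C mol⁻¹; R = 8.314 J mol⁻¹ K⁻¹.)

407 L

Q = I·t = 40.40 A × 72360 s = 2923000 C.
n(e⁻) = Q/F = 2923000 / 96485 = 30.30 mol.
2 electrons are transferred per H₂ molecule, so n(H₂) = 30.30 / 2 = 15.15 mol.
V = nRT/P = (15.15 × 8.314 × 270) / (83.5 × 10³ Pa) = 0.407 m³ = 407 L.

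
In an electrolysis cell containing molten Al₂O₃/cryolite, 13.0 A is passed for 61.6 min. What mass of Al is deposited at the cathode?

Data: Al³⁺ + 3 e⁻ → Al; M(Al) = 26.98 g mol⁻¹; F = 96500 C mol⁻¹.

Q = I·t = 13.00 A × 3696.0 s = 48050 C.
n(e⁻) = Q/F = 48050 / 96500 = 0.4979 mol.
Al³⁺ + 3 e⁻ → Al, so n(Al) = n(e⁻)/3 = 0.1660 mol.
m = n·M = 0.1660 × 26.98 = 4.48 g.

4.48 g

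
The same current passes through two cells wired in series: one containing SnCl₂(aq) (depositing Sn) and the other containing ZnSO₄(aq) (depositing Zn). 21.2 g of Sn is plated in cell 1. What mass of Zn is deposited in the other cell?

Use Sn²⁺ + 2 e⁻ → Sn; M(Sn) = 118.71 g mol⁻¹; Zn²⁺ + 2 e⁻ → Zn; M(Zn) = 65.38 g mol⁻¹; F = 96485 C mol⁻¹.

n(Sn) = 21.2 / 118.71 = 0.1786 mol.
Since Sn²⁺ + 2 e⁻ → Sn, n(e⁻) passed = 2 × 0.1786 = 0.3572 mol.
Cells in series carry the same charge, so the same 0.3572 mol of electrons passes through cell 2.
Zn²⁺ + 2 e⁻ → Zn, so n(Zn) = 0.3572 / 2 = 0.1786 mol.
m(Zn) = 0.1786 × 65.38 = 11.7 g.

11.7 g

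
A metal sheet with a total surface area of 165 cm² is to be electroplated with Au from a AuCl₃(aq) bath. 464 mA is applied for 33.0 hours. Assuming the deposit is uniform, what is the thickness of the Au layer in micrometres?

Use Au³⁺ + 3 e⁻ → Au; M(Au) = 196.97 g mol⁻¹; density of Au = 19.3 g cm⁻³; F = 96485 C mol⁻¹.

118 μm

Q = I·t = 0.4640 × 118800 = 55120 C; n(e⁻) = 0.5713 mol.
n(Au) = n(e⁻)/3 = 0.1904 mol, so m = 0.1904 × 196.97 = 37.51 g.
Volume = m/ρ = 37.51 / 19.3 = 1.944 cm³.
Thickness = V/A = 1.944 / 165 = 0.0118 cm = 118 μm.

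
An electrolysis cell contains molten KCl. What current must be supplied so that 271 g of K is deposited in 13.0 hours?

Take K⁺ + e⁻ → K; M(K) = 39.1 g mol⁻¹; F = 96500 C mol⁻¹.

14.3 A

n(K) = 271 / 39.1 = 6.931 mol.
n(e⁻) = 1 × 6.931 = 6.931 mol.
Q = n(e⁻)·F = 6.931 × 96500 = 668800 C.
I = Q/t = 668800 / 46800 s = 14.3 A.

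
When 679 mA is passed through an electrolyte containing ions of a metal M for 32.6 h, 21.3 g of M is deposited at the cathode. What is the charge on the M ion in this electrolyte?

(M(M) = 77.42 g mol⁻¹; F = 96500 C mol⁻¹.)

+3

Q = I·t = 0.6790 A × 117360 s = 79690 C, so n(e⁻) = 79690/96500 = 0.8258 mol.
n(M) deposited = 21.3 / 77.42 = 0.2751 mol.
Electrons per atom = n(e⁻)/n(M) = 0.8258 / 0.2751 = 3.00 ≈ 3, so the ion is M³⁺.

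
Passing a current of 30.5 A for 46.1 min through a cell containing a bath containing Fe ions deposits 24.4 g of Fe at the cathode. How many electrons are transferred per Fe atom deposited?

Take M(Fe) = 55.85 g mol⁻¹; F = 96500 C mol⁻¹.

Q = I·t = 30.50 A × 2766.0 s = 84360 C, so n(e⁻) = 84360/96500 = 0.8742 mol.
n(Fe) deposited = 24.4 / 55.85 = 0.4369 mol.
Electrons per atom = n(e⁻)/n(Fe) = 0.8742 / 0.4369 = 2.00 ≈ 2, so the ion is Fe²⁺.

2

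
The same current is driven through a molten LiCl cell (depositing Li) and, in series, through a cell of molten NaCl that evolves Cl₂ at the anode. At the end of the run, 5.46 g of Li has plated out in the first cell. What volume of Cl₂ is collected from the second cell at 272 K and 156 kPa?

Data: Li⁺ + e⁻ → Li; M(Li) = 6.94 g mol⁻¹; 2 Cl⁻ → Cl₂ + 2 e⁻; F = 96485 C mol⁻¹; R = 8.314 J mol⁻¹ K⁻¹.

5.70 L

n(Li) = 5.46 / 6.94 = 0.7867 mol, so n(e⁻) = 1 × 0.7867 = 0.7867 mol.
The cells are in series, so the same 0.7867 mol of electrons passes through the second cell.
2 Cl⁻ → Cl₂ + 2 e⁻ — 2 mol e⁻ per mol Cl₂, so n(Cl₂) = 0.7867/2 = 0.3934 mol.
V = nRT/P = (0.3934 × 8.314 × 272) / (156 × 10³) = 0.00570 m³ = 5.70 L.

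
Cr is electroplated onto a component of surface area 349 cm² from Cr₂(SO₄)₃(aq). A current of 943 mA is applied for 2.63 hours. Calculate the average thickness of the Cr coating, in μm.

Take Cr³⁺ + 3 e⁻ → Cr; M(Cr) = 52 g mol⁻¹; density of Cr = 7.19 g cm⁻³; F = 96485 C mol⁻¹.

Q = I·t = 0.9430 × 9468.0 = 8928 C; n(e⁻) = 0.09254 mol.
n(Cr) = n(e⁻)/3 = 0.03085 mol, so m = 0.03085 × 52 = 1.604 g.
Volume = m/ρ = 1.604 / 7.19 = 0.2231 cm³.
Thickness = V/A = 0.2231 / 349 = 6.39 × 10⁻⁴ cm = 6.39 μm.

6.39 μm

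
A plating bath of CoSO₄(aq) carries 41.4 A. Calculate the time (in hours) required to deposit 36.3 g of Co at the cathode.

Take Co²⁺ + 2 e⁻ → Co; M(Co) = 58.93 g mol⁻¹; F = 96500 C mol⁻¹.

n(Co) = m/M = 36.3 / 58.93 = 0.6160 mol.
Each Co atom requires 2 electrons, so n(e⁻) = 2 × 0.6160 = 1.232 mol.
Q = n(e⁻)·F = 1.232 × 96500 = 118900 C.
t = Q/I = 118900 / 41.40 A = 2872 s = 0.798 h.

0.798 h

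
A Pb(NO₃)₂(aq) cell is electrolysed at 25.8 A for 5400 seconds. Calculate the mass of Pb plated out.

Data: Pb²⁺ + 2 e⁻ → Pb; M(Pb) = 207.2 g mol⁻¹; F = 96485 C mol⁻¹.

150 g

Q = I·t = 25.80 A × 5400.0 s = 139300 C.
n(e⁻) = Q/F = 139300 / 96485 = 1.444 mol.
Pb²⁺ + 2 e⁻ → Pb, so n(Pb) = n(e⁻)/2 = 0.7220 mol.
m = n·M = 0.7220 × 207.2 = 150 g.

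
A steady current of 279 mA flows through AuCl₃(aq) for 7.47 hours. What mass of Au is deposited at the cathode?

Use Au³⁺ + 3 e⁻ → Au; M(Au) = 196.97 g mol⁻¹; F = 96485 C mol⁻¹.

5.11 g

Q = I·t = 0.2790 A × 26892 s = 7503 C.
n(e⁻) = Q/F = 7503 / 96485 = 0.07776 mol.
Au³⁺ + 3 e⁻ → Au, so n(Au) = n(e⁻)/3 = 0.02592 mol.
m = n·M = 0.02592 × 196.97 = 5.11 g.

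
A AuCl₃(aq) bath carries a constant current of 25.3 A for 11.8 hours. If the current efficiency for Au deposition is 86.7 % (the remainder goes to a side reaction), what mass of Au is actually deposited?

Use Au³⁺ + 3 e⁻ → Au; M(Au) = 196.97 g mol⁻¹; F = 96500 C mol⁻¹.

Q = I·t = 25.30 × 42480 = 1075000 C.
n(e⁻) = 1075000/96500 = 11.14 mol; theoretically n(Au) = 11.14/3 = 3.712 mol, m_theo = 731.2 g.
At 86.7 % efficiency, m_actual = 0.867 × 731.2 = 634 g.

634 g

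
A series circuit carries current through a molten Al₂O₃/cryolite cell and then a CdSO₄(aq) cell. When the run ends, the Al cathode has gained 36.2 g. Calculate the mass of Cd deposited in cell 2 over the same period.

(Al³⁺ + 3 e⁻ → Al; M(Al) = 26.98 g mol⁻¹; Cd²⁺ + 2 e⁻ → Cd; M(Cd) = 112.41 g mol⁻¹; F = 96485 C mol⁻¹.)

226 g

n(Al) = 36.2 / 26.98 = 1.342 mol.
Since Al³⁺ + 3 e⁻ → Al, n(e⁻) passed = 3 × 1.342 = 4.025 mol.
Cells in series carry the same charge, so the same 4.025 mol of electrons passes through cell 2.
Cd²⁺ + 2 e⁻ → Cd, so n(Cd) = 4.025 / 2 = 2.013 mol.
m(Cd) = 2.013 × 112.41 = 226 g.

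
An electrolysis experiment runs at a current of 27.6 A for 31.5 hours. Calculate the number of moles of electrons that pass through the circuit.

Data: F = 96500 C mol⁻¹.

32.4 mol

Q = I·t = 27.60 A × 113400 s = 3130000 C.
n(e⁻) = Q/F = 3130000 / 96500 = 32.4 mol.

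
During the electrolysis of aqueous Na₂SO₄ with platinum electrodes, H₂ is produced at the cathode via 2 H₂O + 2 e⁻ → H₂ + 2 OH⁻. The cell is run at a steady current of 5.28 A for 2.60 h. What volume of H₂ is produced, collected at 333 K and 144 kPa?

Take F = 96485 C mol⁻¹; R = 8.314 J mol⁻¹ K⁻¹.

4.92 L

Q = I·t = 5.280 A × 9360.0 s = 49420 C.
n(e⁻) = Q/F = 49420 / 96485 = 0.5122 mol.
2 electrons are transferred per H₂ molecule, so n(H₂) = 0.5122 / 2 = 0.2561 mol.
V = nRT/P = (0.2561 × 8.314 × 333) / (144 × 10³ Pa) = 0.00492 m³ = 4.92 L.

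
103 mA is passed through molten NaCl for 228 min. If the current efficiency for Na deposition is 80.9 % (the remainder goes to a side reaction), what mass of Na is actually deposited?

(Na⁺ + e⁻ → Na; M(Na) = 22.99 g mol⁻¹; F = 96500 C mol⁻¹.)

Q = I·t = 0.1030 × 13680 = 1409 C.
n(e⁻) = 1409/96500 = 0.01460 mol; theoretically n(Na) = 0.01460/1 = 0.01460 mol, m_theo = 0.3357 g.
At 80.9 % efficiency, m_actual = 0.809 × 0.3357 = 0.272 g.

0.272 g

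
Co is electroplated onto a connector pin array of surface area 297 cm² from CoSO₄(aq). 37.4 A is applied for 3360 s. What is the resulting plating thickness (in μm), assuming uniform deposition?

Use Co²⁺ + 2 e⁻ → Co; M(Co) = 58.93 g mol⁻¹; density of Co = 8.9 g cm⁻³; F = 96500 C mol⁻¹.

Q = I·t = 37.40 × 3360.0 = 125700 C; n(e⁻) = 1.302 mol.
n(Co) = n(e⁻)/2 = 0.6511 mol, so m = 0.6511 × 58.93 = 38.37 g.
Volume = m/ρ = 38.37 / 8.9 = 4.311 cm³.
Thickness = V/A = 4.311 / 297 = 0.0145 cm = 145 μm.

145 μm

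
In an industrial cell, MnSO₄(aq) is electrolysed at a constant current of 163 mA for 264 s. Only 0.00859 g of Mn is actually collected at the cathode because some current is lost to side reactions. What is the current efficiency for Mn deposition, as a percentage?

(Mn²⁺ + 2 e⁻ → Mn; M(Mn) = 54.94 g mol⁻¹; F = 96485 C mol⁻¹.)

Q = I·t = 0.1630 × 264.00 = 43.03 C; n(e⁻) = 43.03/96485 = 0.0004460 mol.
Theoretical n(Mn) = n(e⁻)/2 = 0.0002230 mol, i.e. m_theo = 0.0002230 × 54.94 = 0.01225 g.
Efficiency = m_actual / m_theo = 0.00859 / 0.01225 = 70.1 %.

70.1 %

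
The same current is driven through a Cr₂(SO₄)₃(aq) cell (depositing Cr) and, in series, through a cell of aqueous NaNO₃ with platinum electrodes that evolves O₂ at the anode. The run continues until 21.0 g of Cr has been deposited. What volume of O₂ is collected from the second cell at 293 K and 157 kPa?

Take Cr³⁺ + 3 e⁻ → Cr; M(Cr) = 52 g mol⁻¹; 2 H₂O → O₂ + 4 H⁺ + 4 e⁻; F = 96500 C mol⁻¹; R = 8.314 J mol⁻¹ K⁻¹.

n(Cr) = 21.0 / 52 = 0.4038 mol, so n(e⁻) = 3 × 0.4038 = 1.212 mol.
The cells are in series, so the same 1.212 mol of electrons passes through the second cell.
2 H₂O → O₂ + 4 H⁺ + 4 e⁻ — 4 mol e⁻ per mol O₂, so n(O₂) = 1.212/4 = 0.3029 mol.
V = nRT/P = (0.3029 × 8.314 × 293) / (157 × 10³) = 0.00470 m³ = 4.70 L.

4.70 L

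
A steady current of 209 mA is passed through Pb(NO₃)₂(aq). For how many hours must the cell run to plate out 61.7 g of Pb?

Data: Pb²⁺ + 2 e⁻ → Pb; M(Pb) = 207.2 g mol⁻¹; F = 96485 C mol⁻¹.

76.4 h

n(Pb) = m/M = 61.7 / 207.2 = 0.2978 mol.
Each Pb atom requires 2 electrons, so n(e⁻) = 2 × 0.2978 = 0.5956 mol.
Q = n(e⁻)·F = 0.5956 × 96485 = 57460 C.
t = Q/I = 57460 / 0.2090 A = 274900 s = 76.4 h.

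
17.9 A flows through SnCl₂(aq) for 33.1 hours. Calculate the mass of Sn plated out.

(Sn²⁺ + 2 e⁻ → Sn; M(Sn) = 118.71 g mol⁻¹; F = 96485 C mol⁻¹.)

1310 g

Q = I·t = 17.90 A × 119160 s = 2133000 C.
n(e⁻) = Q/F = 2133000 / 96485 = 22.11 mol.
Sn²⁺ + 2 e⁻ → Sn, so n(Sn) = n(e⁻)/2 = 11.05 mol.
m = n·M = 11.05 × 118.71 = 1310 g.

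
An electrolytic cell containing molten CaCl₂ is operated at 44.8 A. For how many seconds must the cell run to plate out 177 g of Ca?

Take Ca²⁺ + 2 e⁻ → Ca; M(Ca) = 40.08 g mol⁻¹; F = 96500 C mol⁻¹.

n(Ca) = m/M = 177 / 40.08 = 4.416 mol.
Each Ca atom requires 2 electrons, so n(e⁻) = 2 × 4.416 = 8.832 mol.
Q = n(e⁻)·F = 8.832 × 96500 = 852300 C.
t = Q/I = 852300 / 44.80 A = 19030 s.

19000 s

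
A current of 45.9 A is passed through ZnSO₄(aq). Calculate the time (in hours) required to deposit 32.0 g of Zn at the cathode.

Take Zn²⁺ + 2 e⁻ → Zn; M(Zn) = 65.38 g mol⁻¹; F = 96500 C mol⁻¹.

0.572 h

n(Zn) = m/M = 32.0 / 65.38 = 0.4894 mol.
Each Zn atom requires 2 electrons, so n(e⁻) = 2 × 0.4894 = 0.9789 mol.
Q = n(e⁻)·F = 0.9789 × 96500 = 94460 C.
t = Q/I = 94460 / 45.90 A = 2058 s = 0.572 h.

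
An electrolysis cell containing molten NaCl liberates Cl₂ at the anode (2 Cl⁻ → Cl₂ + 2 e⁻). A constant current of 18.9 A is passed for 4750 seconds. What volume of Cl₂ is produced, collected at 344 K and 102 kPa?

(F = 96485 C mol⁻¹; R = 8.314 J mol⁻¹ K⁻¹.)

13.0 L

Q = I·t = 18.90 A × 4750.0 s = 89780 C.
n(e⁻) = Q/F = 89780 / 96485 = 0.9305 mol.
2 electrons are transferred per Cl₂ molecule, so n(Cl₂) = 0.9305 / 2 = 0.4652 mol.
V = nRT/P = (0.4652 × 8.314 × 344) / (102 × 10³ Pa) = 0.0130 m³ = 13.0 L.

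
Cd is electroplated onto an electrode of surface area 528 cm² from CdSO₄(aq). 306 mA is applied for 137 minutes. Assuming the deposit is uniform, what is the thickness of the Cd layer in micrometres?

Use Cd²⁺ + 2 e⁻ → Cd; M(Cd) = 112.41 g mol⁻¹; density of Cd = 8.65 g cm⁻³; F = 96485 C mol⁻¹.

Q = I·t = 0.3060 × 8220.0 = 2515 C; n(e⁻) = 0.02607 mol.
n(Cd) = n(e⁻)/2 = 0.01303 mol, so m = 0.01303 × 112.41 = 1.465 g.
Volume = m/ρ = 1.465 / 8.65 = 0.1694 cm³.
Thickness = V/A = 0.1694 / 528 = 3.21 × 10⁻⁴ cm = 3.21 μm.

3.21 μm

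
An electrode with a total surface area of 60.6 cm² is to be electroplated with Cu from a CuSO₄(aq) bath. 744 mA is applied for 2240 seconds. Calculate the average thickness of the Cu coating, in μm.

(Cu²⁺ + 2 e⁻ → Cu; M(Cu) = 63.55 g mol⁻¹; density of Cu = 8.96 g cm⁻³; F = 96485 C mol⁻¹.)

Q = I·t = 0.7440 × 2240.0 = 1667 C; n(e⁻) = 0.01727 mol.
n(Cu) = n(e⁻)/2 = 0.008636 mol, so m = 0.008636 × 63.55 = 0.5488 g.
Volume = m/ρ = 0.5488 / 8.96 = 0.06125 cm³.
Thickness = V/A = 0.06125 / 60.6 = 0.00101 cm = 10.1 μm.

10.1 μm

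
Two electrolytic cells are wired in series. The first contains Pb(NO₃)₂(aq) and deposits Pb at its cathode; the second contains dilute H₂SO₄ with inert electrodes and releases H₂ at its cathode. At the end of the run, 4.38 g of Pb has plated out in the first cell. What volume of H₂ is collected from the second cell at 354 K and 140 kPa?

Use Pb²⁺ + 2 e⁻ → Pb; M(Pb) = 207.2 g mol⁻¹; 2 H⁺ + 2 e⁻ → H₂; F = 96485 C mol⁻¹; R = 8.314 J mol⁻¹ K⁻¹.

n(Pb) = 4.38 / 207.2 = 0.02114 mol, so n(e⁻) = 2 × 0.02114 = 0.04228 mol.
The cells are in series, so the same 0.04228 mol of electrons passes through the second cell.
2 H⁺ + 2 e⁻ → H₂ — 2 mol e⁻ per mol H₂, so n(H₂) = 0.04228/2 = 0.02114 mol.
V = nRT/P = (0.02114 × 8.314 × 354) / (140 × 10³) = 4.44 × 10⁻⁴ m³ = 0.444 L.

0.444 L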